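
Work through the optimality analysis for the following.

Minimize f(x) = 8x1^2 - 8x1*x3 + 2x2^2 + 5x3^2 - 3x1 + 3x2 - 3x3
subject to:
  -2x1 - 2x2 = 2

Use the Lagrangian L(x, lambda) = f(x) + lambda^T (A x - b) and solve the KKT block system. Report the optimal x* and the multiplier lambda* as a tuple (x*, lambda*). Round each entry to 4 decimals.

Form the Lagrangian:
  L(x, lambda) = (1/2) x^T Q x + c^T x + lambda^T (A x - b)
Stationarity (grad_x L = 0): Q x + c + A^T lambda = 0.
Primal feasibility: A x = b.

This gives the KKT block system:
  [ Q   A^T ] [ x     ]   [-c ]
  [ A    0  ] [ lambda ] = [ b ]

Solving the linear system:
  x*      = (0.3235, -1.3235, 0.5588)
  lambda* = (-1.1471)
  f(x*)   = -2.1618

x* = (0.3235, -1.3235, 0.5588), lambda* = (-1.1471)


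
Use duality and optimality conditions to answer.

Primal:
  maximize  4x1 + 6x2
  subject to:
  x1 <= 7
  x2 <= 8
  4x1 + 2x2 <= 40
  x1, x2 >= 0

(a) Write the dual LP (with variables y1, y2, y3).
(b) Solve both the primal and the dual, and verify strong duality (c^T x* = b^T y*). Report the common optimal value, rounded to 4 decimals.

The standard primal-dual pair for 'max c^T x s.t. A x <= b, x >= 0' is:
  Dual:  min b^T y  s.t.  A^T y >= c,  y >= 0.

So the dual LP is:
  minimize  7y1 + 8y2 + 40y3
  subject to:
    y1 + 4y3 >= 4
    y2 + 2y3 >= 6
    y1, y2, y3 >= 0

Solving the primal: x* = (6, 8).
  primal value c^T x* = 72.
Solving the dual: y* = (0, 4, 1).
  dual value b^T y* = 72.
Strong duality: c^T x* = b^T y*. Confirmed.

72


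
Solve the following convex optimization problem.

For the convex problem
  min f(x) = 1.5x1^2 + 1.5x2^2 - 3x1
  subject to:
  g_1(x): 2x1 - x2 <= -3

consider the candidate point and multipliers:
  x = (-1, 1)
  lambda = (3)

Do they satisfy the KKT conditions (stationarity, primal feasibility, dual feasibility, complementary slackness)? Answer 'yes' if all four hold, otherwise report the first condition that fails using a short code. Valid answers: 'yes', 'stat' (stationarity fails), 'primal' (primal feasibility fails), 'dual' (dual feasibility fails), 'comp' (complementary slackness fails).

Gradient of f: grad f(x) = Q x + c = (-6, 3)
Constraint values g_i(x) = a_i^T x - b_i:
  g_1((-1, 1)) = 0
Stationarity residual: grad f(x) + sum_i lambda_i a_i = (0, 0)
  -> stationarity OK
Primal feasibility (all g_i <= 0): OK
Dual feasibility (all lambda_i >= 0): OK
Complementary slackness (lambda_i * g_i(x) = 0 for all i): OK

Verdict: yes, KKT holds.

yes


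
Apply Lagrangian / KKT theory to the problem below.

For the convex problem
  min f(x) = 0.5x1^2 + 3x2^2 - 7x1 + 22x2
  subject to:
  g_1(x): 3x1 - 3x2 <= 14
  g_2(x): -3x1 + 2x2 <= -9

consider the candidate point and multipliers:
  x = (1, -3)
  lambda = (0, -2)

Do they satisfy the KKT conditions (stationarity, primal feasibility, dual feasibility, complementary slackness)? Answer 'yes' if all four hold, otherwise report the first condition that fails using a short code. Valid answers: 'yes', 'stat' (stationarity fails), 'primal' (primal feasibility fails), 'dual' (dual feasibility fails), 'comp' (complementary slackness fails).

Gradient of f: grad f(x) = Q x + c = (-6, 4)
Constraint values g_i(x) = a_i^T x - b_i:
  g_1((1, -3)) = -2
  g_2((1, -3)) = 0
Stationarity residual: grad f(x) + sum_i lambda_i a_i = (0, 0)
  -> stationarity OK
Primal feasibility (all g_i <= 0): OK
Dual feasibility (all lambda_i >= 0): FAILS
Complementary slackness (lambda_i * g_i(x) = 0 for all i): OK

Verdict: the first failing condition is dual_feasibility -> dual.

dual


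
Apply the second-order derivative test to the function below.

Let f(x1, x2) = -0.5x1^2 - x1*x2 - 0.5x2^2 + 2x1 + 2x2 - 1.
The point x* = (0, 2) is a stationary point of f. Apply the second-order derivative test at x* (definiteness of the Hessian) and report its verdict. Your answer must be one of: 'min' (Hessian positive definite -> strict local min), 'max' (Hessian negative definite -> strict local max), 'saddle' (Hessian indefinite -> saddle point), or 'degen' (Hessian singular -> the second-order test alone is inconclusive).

Compute the Hessian H = grad^2 f:
  H = [[-1, -1], [-1, -1]]
Verify stationarity: grad f(x*) = H x* + g = (0, 0).
Eigenvalues of H: -2, 0.
H has a zero eigenvalue (singular; negative semidefinite but not definite), so H is neither positive definite, negative definite, nor indefinite. The second-order test alone is inconclusive -> degen.
(Indeed, f is constant along the null direction of H through x*, so x* is not a strict local extremum.)

degen


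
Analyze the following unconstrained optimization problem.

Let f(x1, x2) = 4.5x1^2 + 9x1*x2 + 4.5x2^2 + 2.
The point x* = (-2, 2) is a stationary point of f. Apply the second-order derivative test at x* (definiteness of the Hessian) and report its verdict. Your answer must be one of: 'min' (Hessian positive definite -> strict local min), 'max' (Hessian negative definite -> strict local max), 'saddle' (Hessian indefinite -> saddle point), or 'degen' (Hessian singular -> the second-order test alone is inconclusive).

Compute the Hessian H = grad^2 f:
  H = [[9, 9], [9, 9]]
Verify stationarity: grad f(x*) = H x* + g = (0, 0).
Eigenvalues of H: 0, 18.
H has a zero eigenvalue (singular; positive semidefinite but not definite), so H is neither positive definite, negative definite, nor indefinite. The second-order test alone is inconclusive -> degen.
(Indeed, f is constant along the null direction of H through x*, so x* is not a strict local extremum.)

degen


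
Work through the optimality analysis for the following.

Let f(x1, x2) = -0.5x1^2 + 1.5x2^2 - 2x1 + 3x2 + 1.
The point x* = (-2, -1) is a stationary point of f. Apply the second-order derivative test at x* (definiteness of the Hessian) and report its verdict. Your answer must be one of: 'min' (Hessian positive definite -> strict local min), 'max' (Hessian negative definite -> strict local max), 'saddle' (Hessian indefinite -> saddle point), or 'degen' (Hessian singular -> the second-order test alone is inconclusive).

Compute the Hessian H = grad^2 f:
  H = [[-1, 0], [0, 3]]
Verify stationarity: grad f(x*) = H x* + g = (0, 0).
Eigenvalues of H: -1, 3.
Eigenvalues have mixed signs, so H is indefinite -> x* is a saddle point.

saddle


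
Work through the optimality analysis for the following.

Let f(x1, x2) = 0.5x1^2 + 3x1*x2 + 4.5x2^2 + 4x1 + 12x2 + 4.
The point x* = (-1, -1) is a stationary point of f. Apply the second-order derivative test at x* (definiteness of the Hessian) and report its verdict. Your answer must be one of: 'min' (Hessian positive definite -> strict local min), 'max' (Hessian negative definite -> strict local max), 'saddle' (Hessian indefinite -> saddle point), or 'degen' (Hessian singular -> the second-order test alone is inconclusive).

Compute the Hessian H = grad^2 f:
  H = [[1, 3], [3, 9]]
Verify stationarity: grad f(x*) = H x* + g = (0, 0).
Eigenvalues of H: 0, 10.
H has a zero eigenvalue (singular; positive semidefinite but not definite), so H is neither positive definite, negative definite, nor indefinite. The second-order test alone is inconclusive -> degen.
(Indeed, f is constant along the null direction of H through x*, so x* is not a strict local extremum.)

degen


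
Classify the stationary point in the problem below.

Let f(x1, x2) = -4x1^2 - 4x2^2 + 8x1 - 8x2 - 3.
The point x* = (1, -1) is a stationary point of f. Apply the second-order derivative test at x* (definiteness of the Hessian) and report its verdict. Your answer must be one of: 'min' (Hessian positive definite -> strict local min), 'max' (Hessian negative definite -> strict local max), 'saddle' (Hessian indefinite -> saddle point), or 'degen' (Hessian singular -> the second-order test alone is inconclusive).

Compute the Hessian H = grad^2 f:
  H = [[-8, 0], [0, -8]]
Verify stationarity: grad f(x*) = H x* + g = (0, 0).
Eigenvalues of H: -8, -8.
Both eigenvalues < 0, so H is negative definite -> x* is a strict local max.

max


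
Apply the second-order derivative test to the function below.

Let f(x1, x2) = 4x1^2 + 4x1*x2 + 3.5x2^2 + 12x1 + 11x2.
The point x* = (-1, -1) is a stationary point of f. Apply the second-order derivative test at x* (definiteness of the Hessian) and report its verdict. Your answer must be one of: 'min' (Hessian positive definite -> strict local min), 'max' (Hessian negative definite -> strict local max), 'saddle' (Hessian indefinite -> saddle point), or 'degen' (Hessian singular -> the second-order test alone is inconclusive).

Compute the Hessian H = grad^2 f:
  H = [[8, 4], [4, 7]]
Verify stationarity: grad f(x*) = H x* + g = (0, 0).
Eigenvalues of H: 3.4689, 11.5311.
Both eigenvalues > 0, so H is positive definite -> x* is a strict local min.

min


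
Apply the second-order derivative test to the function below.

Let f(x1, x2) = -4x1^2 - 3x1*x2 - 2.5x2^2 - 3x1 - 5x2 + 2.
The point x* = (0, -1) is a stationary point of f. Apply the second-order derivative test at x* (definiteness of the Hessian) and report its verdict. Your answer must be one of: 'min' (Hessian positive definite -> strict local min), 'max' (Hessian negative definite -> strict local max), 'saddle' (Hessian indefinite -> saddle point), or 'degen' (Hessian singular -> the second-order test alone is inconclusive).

Compute the Hessian H = grad^2 f:
  H = [[-8, -3], [-3, -5]]
Verify stationarity: grad f(x*) = H x* + g = (0, 0).
Eigenvalues of H: -9.8541, -3.1459.
Both eigenvalues < 0, so H is negative definite -> x* is a strict local max.

max


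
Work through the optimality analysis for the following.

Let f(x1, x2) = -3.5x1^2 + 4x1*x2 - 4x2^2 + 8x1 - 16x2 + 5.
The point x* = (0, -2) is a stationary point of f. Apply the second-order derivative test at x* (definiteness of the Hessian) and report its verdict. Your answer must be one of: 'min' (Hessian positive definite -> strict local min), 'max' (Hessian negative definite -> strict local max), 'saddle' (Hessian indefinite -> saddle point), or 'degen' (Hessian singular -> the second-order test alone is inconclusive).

Compute the Hessian H = grad^2 f:
  H = [[-7, 4], [4, -8]]
Verify stationarity: grad f(x*) = H x* + g = (0, 0).
Eigenvalues of H: -11.5311, -3.4689.
Both eigenvalues < 0, so H is negative definite -> x* is a strict local max.

max


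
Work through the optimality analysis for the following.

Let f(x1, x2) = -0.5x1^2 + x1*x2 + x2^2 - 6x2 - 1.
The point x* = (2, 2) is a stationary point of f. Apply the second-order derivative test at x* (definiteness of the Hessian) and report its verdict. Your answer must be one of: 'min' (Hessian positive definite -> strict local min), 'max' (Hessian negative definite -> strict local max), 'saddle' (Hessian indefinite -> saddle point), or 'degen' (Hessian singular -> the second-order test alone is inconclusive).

Compute the Hessian H = grad^2 f:
  H = [[-1, 1], [1, 2]]
Verify stationarity: grad f(x*) = H x* + g = (0, 0).
Eigenvalues of H: -1.3028, 2.3028.
Eigenvalues have mixed signs, so H is indefinite -> x* is a saddle point.

saddle


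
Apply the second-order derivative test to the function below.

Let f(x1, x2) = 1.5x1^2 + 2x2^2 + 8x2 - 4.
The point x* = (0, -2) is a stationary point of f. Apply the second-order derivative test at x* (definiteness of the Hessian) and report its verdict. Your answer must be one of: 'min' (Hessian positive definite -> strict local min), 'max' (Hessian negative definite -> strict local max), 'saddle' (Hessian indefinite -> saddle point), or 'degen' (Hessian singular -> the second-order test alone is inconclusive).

Compute the Hessian H = grad^2 f:
  H = [[3, 0], [0, 4]]
Verify stationarity: grad f(x*) = H x* + g = (0, 0).
Eigenvalues of H: 3, 4.
Both eigenvalues > 0, so H is positive definite -> x* is a strict local min.

min


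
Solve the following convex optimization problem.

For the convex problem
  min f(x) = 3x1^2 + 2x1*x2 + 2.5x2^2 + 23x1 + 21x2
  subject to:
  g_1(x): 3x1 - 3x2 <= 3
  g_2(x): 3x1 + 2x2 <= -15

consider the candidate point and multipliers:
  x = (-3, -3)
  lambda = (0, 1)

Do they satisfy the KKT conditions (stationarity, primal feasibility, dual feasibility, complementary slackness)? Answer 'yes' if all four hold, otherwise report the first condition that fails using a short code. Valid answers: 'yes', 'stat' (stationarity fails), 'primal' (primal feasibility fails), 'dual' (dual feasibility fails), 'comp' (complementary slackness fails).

Gradient of f: grad f(x) = Q x + c = (-1, 0)
Constraint values g_i(x) = a_i^T x - b_i:
  g_1((-3, -3)) = -3
  g_2((-3, -3)) = 0
Stationarity residual: grad f(x) + sum_i lambda_i a_i = (2, 2)
  -> stationarity FAILS
Primal feasibility (all g_i <= 0): OK
Dual feasibility (all lambda_i >= 0): OK
Complementary slackness (lambda_i * g_i(x) = 0 for all i): OK

Verdict: the first failing condition is stationarity -> stat.

stat


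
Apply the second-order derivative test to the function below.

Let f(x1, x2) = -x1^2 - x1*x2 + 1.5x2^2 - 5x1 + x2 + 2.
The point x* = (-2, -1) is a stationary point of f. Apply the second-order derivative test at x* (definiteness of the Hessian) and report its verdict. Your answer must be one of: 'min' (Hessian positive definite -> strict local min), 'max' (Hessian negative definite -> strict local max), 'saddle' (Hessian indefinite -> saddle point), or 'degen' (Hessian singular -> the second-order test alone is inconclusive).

Compute the Hessian H = grad^2 f:
  H = [[-2, -1], [-1, 3]]
Verify stationarity: grad f(x*) = H x* + g = (0, 0).
Eigenvalues of H: -2.1926, 3.1926.
Eigenvalues have mixed signs, so H is indefinite -> x* is a saddle point.

saddle


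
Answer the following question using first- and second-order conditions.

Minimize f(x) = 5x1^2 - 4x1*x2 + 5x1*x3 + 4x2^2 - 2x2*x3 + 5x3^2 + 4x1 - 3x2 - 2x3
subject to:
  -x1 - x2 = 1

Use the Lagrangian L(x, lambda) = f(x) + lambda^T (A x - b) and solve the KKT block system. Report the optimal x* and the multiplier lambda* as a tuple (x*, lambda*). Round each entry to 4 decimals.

Form the Lagrangian:
  L(x, lambda) = (1/2) x^T Q x + c^T x + lambda^T (A x - b)
Stationarity (grad_x L = 0): Q x + c + A^T lambda = 0.
Primal feasibility: A x = b.

This gives the KKT block system:
  [ Q   A^T ] [ x     ]   [-c ]
  [ A    0  ] [ lambda ] = [ b ]

Solving the linear system:
  x*      = (-0.9005, -0.0995, 0.6303)
  lambda* = (-1.455)
  f(x*)   = -1.5545

x* = (-0.9005, -0.0995, 0.6303), lambda* = (-1.455)


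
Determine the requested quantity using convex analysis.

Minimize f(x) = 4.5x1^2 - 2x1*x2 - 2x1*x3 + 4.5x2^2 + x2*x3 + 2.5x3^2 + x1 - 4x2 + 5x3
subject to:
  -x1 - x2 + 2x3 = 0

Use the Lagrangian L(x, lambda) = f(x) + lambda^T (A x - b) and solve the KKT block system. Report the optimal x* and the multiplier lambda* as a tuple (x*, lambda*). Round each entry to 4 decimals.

Form the Lagrangian:
  L(x, lambda) = (1/2) x^T Q x + c^T x + lambda^T (A x - b)
Stationarity (grad_x L = 0): Q x + c + A^T lambda = 0.
Primal feasibility: A x = b.

This gives the KKT block system:
  [ Q   A^T ] [ x     ]   [-c ]
  [ A    0  ] [ lambda ] = [ b ]

Solving the linear system:
  x*      = (-0.411, 0.0877, -0.1616)
  lambda* = (-2.5507)
  f(x*)   = -0.7849

x* = (-0.411, 0.0877, -0.1616), lambda* = (-2.5507)


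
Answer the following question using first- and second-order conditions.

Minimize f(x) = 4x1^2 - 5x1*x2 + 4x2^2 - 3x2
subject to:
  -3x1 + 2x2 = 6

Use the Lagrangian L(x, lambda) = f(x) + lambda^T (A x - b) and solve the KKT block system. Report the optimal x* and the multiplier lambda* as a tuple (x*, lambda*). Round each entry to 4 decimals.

Form the Lagrangian:
  L(x, lambda) = (1/2) x^T Q x + c^T x + lambda^T (A x - b)
Stationarity (grad_x L = 0): Q x + c + A^T lambda = 0.
Primal feasibility: A x = b.

This gives the KKT block system:
  [ Q   A^T ] [ x     ]   [-c ]
  [ A    0  ] [ lambda ] = [ b ]

Solving the linear system:
  x*      = (-1.5, 0.75)
  lambda* = (-5.25)
  f(x*)   = 14.625

x* = (-1.5, 0.75), lambda* = (-5.25)


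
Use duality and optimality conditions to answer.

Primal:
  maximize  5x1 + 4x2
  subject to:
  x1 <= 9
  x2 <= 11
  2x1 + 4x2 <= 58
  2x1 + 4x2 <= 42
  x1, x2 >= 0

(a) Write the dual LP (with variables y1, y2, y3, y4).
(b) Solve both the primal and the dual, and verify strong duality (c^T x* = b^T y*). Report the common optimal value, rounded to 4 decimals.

The standard primal-dual pair for 'max c^T x s.t. A x <= b, x >= 0' is:
  Dual:  min b^T y  s.t.  A^T y >= c,  y >= 0.

So the dual LP is:
  minimize  9y1 + 11y2 + 58y3 + 42y4
  subject to:
    y1 + 2y3 + 2y4 >= 5
    y2 + 4y3 + 4y4 >= 4
    y1, y2, y3, y4 >= 0

Solving the primal: x* = (9, 6).
  primal value c^T x* = 69.
Solving the dual: y* = (3, 0, 0, 1).
  dual value b^T y* = 69.
Strong duality: c^T x* = b^T y*. Confirmed.

69


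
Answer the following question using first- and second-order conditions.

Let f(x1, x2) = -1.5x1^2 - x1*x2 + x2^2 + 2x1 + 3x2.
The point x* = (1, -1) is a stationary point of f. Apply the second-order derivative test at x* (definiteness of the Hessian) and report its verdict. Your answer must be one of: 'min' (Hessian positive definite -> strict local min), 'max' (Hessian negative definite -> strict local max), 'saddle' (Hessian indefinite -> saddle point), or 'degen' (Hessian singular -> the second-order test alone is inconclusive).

Compute the Hessian H = grad^2 f:
  H = [[-3, -1], [-1, 2]]
Verify stationarity: grad f(x*) = H x* + g = (0, 0).
Eigenvalues of H: -3.1926, 2.1926.
Eigenvalues have mixed signs, so H is indefinite -> x* is a saddle point.

saddle


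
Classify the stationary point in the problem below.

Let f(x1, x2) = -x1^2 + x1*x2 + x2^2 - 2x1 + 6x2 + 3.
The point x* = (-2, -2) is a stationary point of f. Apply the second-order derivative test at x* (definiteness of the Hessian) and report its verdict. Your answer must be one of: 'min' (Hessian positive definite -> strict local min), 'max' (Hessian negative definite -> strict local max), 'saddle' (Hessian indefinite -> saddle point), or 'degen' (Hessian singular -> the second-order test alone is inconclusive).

Compute the Hessian H = grad^2 f:
  H = [[-2, 1], [1, 2]]
Verify stationarity: grad f(x*) = H x* + g = (0, 0).
Eigenvalues of H: -2.2361, 2.2361.
Eigenvalues have mixed signs, so H is indefinite -> x* is a saddle point.

saddle


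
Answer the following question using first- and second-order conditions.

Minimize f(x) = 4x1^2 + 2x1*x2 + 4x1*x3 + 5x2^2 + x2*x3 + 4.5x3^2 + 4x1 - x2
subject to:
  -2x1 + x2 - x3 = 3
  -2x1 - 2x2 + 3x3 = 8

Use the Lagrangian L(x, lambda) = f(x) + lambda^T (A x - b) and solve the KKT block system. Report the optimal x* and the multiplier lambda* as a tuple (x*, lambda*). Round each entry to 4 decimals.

Form the Lagrangian:
  L(x, lambda) = (1/2) x^T Q x + c^T x + lambda^T (A x - b)
Stationarity (grad_x L = 0): Q x + c + A^T lambda = 0.
Primal feasibility: A x = b.

This gives the KKT block system:
  [ Q   A^T ] [ x     ]   [-c ]
  [ A    0  ] [ lambda ] = [ b ]

Solving the linear system:
  x*      = (-2.1045, 0.1638, 1.3728)
  lambda* = (-1.6063, -1.9024)
  f(x*)   = 5.7282

x* = (-2.1045, 0.1638, 1.3728), lambda* = (-1.6063, -1.9024)


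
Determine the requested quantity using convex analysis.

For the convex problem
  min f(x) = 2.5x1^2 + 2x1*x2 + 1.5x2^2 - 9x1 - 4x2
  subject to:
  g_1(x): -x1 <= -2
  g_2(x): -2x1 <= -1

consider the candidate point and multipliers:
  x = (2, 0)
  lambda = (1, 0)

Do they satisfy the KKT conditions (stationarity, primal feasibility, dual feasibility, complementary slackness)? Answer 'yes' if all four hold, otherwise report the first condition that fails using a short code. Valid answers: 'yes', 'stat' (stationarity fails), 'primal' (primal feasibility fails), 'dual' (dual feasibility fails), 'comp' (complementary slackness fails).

Gradient of f: grad f(x) = Q x + c = (1, 0)
Constraint values g_i(x) = a_i^T x - b_i:
  g_1((2, 0)) = 0
  g_2((2, 0)) = -3
Stationarity residual: grad f(x) + sum_i lambda_i a_i = (0, 0)
  -> stationarity OK
Primal feasibility (all g_i <= 0): OK
Dual feasibility (all lambda_i >= 0): OK
Complementary slackness (lambda_i * g_i(x) = 0 for all i): OK

Verdict: yes, KKT holds.

yes


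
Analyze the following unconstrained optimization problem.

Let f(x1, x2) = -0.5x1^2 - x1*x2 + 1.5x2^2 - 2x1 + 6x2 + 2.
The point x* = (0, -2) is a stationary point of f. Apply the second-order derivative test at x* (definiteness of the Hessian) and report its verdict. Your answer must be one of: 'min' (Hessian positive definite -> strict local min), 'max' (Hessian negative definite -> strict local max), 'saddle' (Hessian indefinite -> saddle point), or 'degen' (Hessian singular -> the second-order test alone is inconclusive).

Compute the Hessian H = grad^2 f:
  H = [[-1, -1], [-1, 3]]
Verify stationarity: grad f(x*) = H x* + g = (0, 0).
Eigenvalues of H: -1.2361, 3.2361.
Eigenvalues have mixed signs, so H is indefinite -> x* is a saddle point.

saddle


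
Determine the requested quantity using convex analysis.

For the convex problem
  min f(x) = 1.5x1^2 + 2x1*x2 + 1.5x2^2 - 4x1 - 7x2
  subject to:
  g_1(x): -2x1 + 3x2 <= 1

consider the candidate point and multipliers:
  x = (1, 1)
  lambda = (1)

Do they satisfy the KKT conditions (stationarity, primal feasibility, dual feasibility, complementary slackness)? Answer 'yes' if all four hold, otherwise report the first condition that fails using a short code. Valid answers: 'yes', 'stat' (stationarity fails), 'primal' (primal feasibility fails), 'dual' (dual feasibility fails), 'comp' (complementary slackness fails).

Gradient of f: grad f(x) = Q x + c = (1, -2)
Constraint values g_i(x) = a_i^T x - b_i:
  g_1((1, 1)) = 0
Stationarity residual: grad f(x) + sum_i lambda_i a_i = (-1, 1)
  -> stationarity FAILS
Primal feasibility (all g_i <= 0): OK
Dual feasibility (all lambda_i >= 0): OK
Complementary slackness (lambda_i * g_i(x) = 0 for all i): OK

Verdict: the first failing condition is stationarity -> stat.

stat


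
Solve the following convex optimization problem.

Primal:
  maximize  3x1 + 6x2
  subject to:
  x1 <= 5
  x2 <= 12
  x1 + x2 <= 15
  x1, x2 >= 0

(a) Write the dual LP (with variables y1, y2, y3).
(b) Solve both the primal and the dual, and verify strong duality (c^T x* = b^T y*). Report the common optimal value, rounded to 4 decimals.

The standard primal-dual pair for 'max c^T x s.t. A x <= b, x >= 0' is:
  Dual:  min b^T y  s.t.  A^T y >= c,  y >= 0.

So the dual LP is:
  minimize  5y1 + 12y2 + 15y3
  subject to:
    y1 + y3 >= 3
    y2 + y3 >= 6
    y1, y2, y3 >= 0

Solving the primal: x* = (3, 12).
  primal value c^T x* = 81.
Solving the dual: y* = (0, 3, 3).
  dual value b^T y* = 81.
Strong duality: c^T x* = b^T y*. Confirmed.

81


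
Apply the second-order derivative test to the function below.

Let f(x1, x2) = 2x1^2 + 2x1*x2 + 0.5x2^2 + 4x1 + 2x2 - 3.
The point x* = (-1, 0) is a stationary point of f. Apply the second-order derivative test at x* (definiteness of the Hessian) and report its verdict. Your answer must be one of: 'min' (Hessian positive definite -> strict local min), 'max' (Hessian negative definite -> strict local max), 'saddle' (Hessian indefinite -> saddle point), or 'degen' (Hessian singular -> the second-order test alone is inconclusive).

Compute the Hessian H = grad^2 f:
  H = [[4, 2], [2, 1]]
Verify stationarity: grad f(x*) = H x* + g = (0, 0).
Eigenvalues of H: 0, 5.
H has a zero eigenvalue (singular; positive semidefinite but not definite), so H is neither positive definite, negative definite, nor indefinite. The second-order test alone is inconclusive -> degen.
(Indeed, f is constant along the null direction of H through x*, so x* is not a strict local extremum.)

degen


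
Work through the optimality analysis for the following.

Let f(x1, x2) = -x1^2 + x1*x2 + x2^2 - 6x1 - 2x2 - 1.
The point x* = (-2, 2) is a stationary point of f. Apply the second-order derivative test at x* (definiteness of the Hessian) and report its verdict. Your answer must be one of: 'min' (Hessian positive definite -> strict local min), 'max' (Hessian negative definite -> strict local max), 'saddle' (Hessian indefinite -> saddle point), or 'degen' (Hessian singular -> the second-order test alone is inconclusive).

Compute the Hessian H = grad^2 f:
  H = [[-2, 1], [1, 2]]
Verify stationarity: grad f(x*) = H x* + g = (0, 0).
Eigenvalues of H: -2.2361, 2.2361.
Eigenvalues have mixed signs, so H is indefinite -> x* is a saddle point.

saddle


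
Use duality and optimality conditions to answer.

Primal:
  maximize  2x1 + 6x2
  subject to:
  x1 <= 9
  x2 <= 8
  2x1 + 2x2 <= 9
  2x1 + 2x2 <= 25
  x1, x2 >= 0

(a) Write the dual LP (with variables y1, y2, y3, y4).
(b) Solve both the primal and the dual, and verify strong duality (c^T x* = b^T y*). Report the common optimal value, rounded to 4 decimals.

The standard primal-dual pair for 'max c^T x s.t. A x <= b, x >= 0' is:
  Dual:  min b^T y  s.t.  A^T y >= c,  y >= 0.

So the dual LP is:
  minimize  9y1 + 8y2 + 9y3 + 25y4
  subject to:
    y1 + 2y3 + 2y4 >= 2
    y2 + 2y3 + 2y4 >= 6
    y1, y2, y3, y4 >= 0

Solving the primal: x* = (0, 4.5).
  primal value c^T x* = 27.
Solving the dual: y* = (0, 0, 3, 0).
  dual value b^T y* = 27.
Strong duality: c^T x* = b^T y*. Confirmed.

27


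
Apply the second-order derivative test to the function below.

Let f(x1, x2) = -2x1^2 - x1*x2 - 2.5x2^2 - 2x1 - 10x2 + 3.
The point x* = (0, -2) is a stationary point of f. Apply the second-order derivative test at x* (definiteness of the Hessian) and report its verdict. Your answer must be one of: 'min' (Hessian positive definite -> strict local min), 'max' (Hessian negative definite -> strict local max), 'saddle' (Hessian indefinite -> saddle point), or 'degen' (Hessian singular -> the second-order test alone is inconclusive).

Compute the Hessian H = grad^2 f:
  H = [[-4, -1], [-1, -5]]
Verify stationarity: grad f(x*) = H x* + g = (0, 0).
Eigenvalues of H: -5.618, -3.382.
Both eigenvalues < 0, so H is negative definite -> x* is a strict local max.

max


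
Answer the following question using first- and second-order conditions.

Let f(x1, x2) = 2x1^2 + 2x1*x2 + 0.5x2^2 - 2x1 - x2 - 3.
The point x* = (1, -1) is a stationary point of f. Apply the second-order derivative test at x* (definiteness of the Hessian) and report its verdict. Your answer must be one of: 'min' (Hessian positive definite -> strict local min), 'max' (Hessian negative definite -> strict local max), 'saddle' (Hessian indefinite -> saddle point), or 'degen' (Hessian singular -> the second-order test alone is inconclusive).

Compute the Hessian H = grad^2 f:
  H = [[4, 2], [2, 1]]
Verify stationarity: grad f(x*) = H x* + g = (0, 0).
Eigenvalues of H: 0, 5.
H has a zero eigenvalue (singular; positive semidefinite but not definite), so H is neither positive definite, negative definite, nor indefinite. The second-order test alone is inconclusive -> degen.
(Indeed, f is constant along the null direction of H through x*, so x* is not a strict local extremum.)

degen


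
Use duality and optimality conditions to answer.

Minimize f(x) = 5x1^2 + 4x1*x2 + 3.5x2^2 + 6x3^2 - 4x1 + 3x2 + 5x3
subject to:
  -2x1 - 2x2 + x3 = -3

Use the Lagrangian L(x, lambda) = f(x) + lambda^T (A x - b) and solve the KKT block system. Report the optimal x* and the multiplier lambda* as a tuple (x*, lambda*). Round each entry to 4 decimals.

Form the Lagrangian:
  L(x, lambda) = (1/2) x^T Q x + c^T x + lambda^T (A x - b)
Stationarity (grad_x L = 0): Q x + c + A^T lambda = 0.
Primal feasibility: A x = b.

This gives the KKT block system:
  [ Q   A^T ] [ x     ]   [-c ]
  [ A    0  ] [ lambda ] = [ b ]

Solving the linear system:
  x*      = (1.1564, -0.0206, -0.7284)
  lambda* = (3.7407)
  f(x*)   = 1.4465

x* = (1.1564, -0.0206, -0.7284), lambda* = (3.7407)


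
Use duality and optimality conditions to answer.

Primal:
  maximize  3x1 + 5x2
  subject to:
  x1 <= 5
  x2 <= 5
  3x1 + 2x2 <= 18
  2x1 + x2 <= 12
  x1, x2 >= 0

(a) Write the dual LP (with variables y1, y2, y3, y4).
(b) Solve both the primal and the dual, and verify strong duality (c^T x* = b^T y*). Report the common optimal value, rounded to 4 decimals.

The standard primal-dual pair for 'max c^T x s.t. A x <= b, x >= 0' is:
  Dual:  min b^T y  s.t.  A^T y >= c,  y >= 0.

So the dual LP is:
  minimize  5y1 + 5y2 + 18y3 + 12y4
  subject to:
    y1 + 3y3 + 2y4 >= 3
    y2 + 2y3 + y4 >= 5
    y1, y2, y3, y4 >= 0

Solving the primal: x* = (2.6667, 5).
  primal value c^T x* = 33.
Solving the dual: y* = (0, 3, 1, 0).
  dual value b^T y* = 33.
Strong duality: c^T x* = b^T y*. Confirmed.

33


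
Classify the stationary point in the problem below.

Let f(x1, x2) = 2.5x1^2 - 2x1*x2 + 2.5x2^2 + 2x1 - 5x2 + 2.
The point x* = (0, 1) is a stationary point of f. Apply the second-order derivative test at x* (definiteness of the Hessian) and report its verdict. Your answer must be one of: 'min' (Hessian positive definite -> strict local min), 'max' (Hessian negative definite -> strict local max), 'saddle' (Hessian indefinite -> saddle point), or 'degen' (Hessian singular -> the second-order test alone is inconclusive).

Compute the Hessian H = grad^2 f:
  H = [[5, -2], [-2, 5]]
Verify stationarity: grad f(x*) = H x* + g = (0, 0).
Eigenvalues of H: 3, 7.
Both eigenvalues > 0, so H is positive definite -> x* is a strict local min.

min


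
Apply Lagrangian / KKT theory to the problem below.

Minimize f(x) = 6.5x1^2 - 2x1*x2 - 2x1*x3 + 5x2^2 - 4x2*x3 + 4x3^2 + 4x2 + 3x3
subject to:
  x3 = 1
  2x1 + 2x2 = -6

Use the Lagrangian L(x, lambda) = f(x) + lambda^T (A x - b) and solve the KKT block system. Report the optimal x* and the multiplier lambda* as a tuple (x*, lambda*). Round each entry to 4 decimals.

Form the Lagrangian:
  L(x, lambda) = (1/2) x^T Q x + c^T x + lambda^T (A x - b)
Stationarity (grad_x L = 0): Q x + c + A^T lambda = 0.
Primal feasibility: A x = b.

This gives the KKT block system:
  [ Q   A^T ] [ x     ]   [-c ]
  [ A    0  ] [ lambda ] = [ b ]

Solving the linear system:
  x*      = (-1.2593, -1.7407, 1)
  lambda* = (-20.4815, 7.4444)
  f(x*)   = 30.5926

x* = (-1.2593, -1.7407, 1), lambda* = (-20.4815, 7.4444)


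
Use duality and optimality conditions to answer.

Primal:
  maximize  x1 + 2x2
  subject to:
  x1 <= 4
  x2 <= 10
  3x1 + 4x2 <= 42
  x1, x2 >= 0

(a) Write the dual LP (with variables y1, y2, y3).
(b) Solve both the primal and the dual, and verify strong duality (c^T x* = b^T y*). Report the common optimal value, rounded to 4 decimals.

The standard primal-dual pair for 'max c^T x s.t. A x <= b, x >= 0' is:
  Dual:  min b^T y  s.t.  A^T y >= c,  y >= 0.

So the dual LP is:
  minimize  4y1 + 10y2 + 42y3
  subject to:
    y1 + 3y3 >= 1
    y2 + 4y3 >= 2
    y1, y2, y3 >= 0

Solving the primal: x* = (0.6667, 10).
  primal value c^T x* = 20.6667.
Solving the dual: y* = (0, 0.6667, 0.3333).
  dual value b^T y* = 20.6667.
Strong duality: c^T x* = b^T y*. Confirmed.

20.6667


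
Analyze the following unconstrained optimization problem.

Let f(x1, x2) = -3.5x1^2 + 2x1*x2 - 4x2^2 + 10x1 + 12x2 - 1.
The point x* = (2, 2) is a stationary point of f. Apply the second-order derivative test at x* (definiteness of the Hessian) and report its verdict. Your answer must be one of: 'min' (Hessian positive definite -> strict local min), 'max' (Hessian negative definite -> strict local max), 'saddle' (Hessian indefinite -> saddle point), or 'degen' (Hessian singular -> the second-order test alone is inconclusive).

Compute the Hessian H = grad^2 f:
  H = [[-7, 2], [2, -8]]
Verify stationarity: grad f(x*) = H x* + g = (0, 0).
Eigenvalues of H: -9.5616, -5.4384.
Both eigenvalues < 0, so H is negative definite -> x* is a strict local max.

max


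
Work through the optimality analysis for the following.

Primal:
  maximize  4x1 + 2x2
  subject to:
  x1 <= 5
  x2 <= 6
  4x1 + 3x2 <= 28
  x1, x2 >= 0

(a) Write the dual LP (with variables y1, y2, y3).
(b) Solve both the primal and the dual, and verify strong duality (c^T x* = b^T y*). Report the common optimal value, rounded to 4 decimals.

The standard primal-dual pair for 'max c^T x s.t. A x <= b, x >= 0' is:
  Dual:  min b^T y  s.t.  A^T y >= c,  y >= 0.

So the dual LP is:
  minimize  5y1 + 6y2 + 28y3
  subject to:
    y1 + 4y3 >= 4
    y2 + 3y3 >= 2
    y1, y2, y3 >= 0

Solving the primal: x* = (5, 2.6667).
  primal value c^T x* = 25.3333.
Solving the dual: y* = (1.3333, 0, 0.6667).
  dual value b^T y* = 25.3333.
Strong duality: c^T x* = b^T y*. Confirmed.

25.3333


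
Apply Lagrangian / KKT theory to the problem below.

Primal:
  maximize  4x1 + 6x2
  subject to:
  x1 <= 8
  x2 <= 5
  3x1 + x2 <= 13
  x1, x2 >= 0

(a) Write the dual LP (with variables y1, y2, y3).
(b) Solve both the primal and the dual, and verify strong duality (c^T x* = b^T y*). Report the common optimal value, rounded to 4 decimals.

The standard primal-dual pair for 'max c^T x s.t. A x <= b, x >= 0' is:
  Dual:  min b^T y  s.t.  A^T y >= c,  y >= 0.

So the dual LP is:
  minimize  8y1 + 5y2 + 13y3
  subject to:
    y1 + 3y3 >= 4
    y2 + y3 >= 6
    y1, y2, y3 >= 0

Solving the primal: x* = (2.6667, 5).
  primal value c^T x* = 40.6667.
Solving the dual: y* = (0, 4.6667, 1.3333).
  dual value b^T y* = 40.6667.
Strong duality: c^T x* = b^T y*. Confirmed.

40.6667


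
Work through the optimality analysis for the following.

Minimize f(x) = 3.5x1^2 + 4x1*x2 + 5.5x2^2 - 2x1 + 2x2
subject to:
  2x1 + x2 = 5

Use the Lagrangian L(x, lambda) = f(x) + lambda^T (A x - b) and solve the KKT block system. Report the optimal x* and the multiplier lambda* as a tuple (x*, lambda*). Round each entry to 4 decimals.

Form the Lagrangian:
  L(x, lambda) = (1/2) x^T Q x + c^T x + lambda^T (A x - b)
Stationarity (grad_x L = 0): Q x + c + A^T lambda = 0.
Primal feasibility: A x = b.

This gives the KKT block system:
  [ Q   A^T ] [ x     ]   [-c ]
  [ A    0  ] [ lambda ] = [ b ]

Solving the linear system:
  x*      = (2.7429, -0.4857)
  lambda* = (-7.6286)
  f(x*)   = 15.8429

x* = (2.7429, -0.4857), lambda* = (-7.6286)


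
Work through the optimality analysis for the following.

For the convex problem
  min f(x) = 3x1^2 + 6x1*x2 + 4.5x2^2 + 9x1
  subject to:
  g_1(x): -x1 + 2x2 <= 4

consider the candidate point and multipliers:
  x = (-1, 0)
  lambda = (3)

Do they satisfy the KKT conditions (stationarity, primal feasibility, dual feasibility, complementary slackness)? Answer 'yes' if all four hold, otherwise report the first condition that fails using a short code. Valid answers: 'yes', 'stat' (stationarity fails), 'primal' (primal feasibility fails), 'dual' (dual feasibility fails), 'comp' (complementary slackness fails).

Gradient of f: grad f(x) = Q x + c = (3, -6)
Constraint values g_i(x) = a_i^T x - b_i:
  g_1((-1, 0)) = -3
Stationarity residual: grad f(x) + sum_i lambda_i a_i = (0, 0)
  -> stationarity OK
Primal feasibility (all g_i <= 0): OK
Dual feasibility (all lambda_i >= 0): OK
Complementary slackness (lambda_i * g_i(x) = 0 for all i): FAILS

Verdict: the first failing condition is complementary_slackness -> comp.

comp


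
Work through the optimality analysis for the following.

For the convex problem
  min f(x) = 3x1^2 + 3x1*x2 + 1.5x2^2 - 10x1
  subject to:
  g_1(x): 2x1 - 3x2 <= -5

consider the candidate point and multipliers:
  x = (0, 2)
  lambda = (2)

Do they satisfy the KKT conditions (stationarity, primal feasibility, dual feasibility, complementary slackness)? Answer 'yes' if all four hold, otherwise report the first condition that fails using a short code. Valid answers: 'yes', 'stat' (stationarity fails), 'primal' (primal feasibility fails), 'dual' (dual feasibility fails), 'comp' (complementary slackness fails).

Gradient of f: grad f(x) = Q x + c = (-4, 6)
Constraint values g_i(x) = a_i^T x - b_i:
  g_1((0, 2)) = -1
Stationarity residual: grad f(x) + sum_i lambda_i a_i = (0, 0)
  -> stationarity OK
Primal feasibility (all g_i <= 0): OK
Dual feasibility (all lambda_i >= 0): OK
Complementary slackness (lambda_i * g_i(x) = 0 for all i): FAILS

Verdict: the first failing condition is complementary_slackness -> comp.

comp


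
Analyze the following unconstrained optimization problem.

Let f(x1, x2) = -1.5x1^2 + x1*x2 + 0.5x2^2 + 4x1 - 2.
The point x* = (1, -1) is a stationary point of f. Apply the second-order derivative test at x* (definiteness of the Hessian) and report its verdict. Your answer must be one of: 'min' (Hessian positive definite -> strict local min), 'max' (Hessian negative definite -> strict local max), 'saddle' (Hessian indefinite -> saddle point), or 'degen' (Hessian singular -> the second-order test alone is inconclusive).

Compute the Hessian H = grad^2 f:
  H = [[-3, 1], [1, 1]]
Verify stationarity: grad f(x*) = H x* + g = (0, 0).
Eigenvalues of H: -3.2361, 1.2361.
Eigenvalues have mixed signs, so H is indefinite -> x* is a saddle point.

saddle


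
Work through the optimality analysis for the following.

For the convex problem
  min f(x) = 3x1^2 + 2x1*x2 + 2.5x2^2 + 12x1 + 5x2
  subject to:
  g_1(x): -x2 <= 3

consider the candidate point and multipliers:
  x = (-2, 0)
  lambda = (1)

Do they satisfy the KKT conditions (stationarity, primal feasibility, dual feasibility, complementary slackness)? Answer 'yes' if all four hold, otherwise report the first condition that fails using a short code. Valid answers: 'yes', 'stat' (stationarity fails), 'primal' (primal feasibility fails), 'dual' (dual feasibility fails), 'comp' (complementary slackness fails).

Gradient of f: grad f(x) = Q x + c = (0, 1)
Constraint values g_i(x) = a_i^T x - b_i:
  g_1((-2, 0)) = -3
Stationarity residual: grad f(x) + sum_i lambda_i a_i = (0, 0)
  -> stationarity OK
Primal feasibility (all g_i <= 0): OK
Dual feasibility (all lambda_i >= 0): OK
Complementary slackness (lambda_i * g_i(x) = 0 for all i): FAILS

Verdict: the first failing condition is complementary_slackness -> comp.

comp


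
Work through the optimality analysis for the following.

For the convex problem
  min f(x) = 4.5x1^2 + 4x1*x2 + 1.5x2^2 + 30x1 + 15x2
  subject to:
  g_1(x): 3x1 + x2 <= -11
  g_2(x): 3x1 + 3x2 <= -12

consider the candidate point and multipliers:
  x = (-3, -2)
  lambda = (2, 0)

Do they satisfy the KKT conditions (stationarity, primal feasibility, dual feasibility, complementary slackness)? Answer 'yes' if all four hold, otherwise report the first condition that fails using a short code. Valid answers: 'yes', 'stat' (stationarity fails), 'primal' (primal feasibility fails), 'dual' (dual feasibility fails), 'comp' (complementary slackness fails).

Gradient of f: grad f(x) = Q x + c = (-5, -3)
Constraint values g_i(x) = a_i^T x - b_i:
  g_1((-3, -2)) = 0
  g_2((-3, -2)) = -3
Stationarity residual: grad f(x) + sum_i lambda_i a_i = (1, -1)
  -> stationarity FAILS
Primal feasibility (all g_i <= 0): OK
Dual feasibility (all lambda_i >= 0): OK
Complementary slackness (lambda_i * g_i(x) = 0 for all i): OK

Verdict: the first failing condition is stationarity -> stat.

stat


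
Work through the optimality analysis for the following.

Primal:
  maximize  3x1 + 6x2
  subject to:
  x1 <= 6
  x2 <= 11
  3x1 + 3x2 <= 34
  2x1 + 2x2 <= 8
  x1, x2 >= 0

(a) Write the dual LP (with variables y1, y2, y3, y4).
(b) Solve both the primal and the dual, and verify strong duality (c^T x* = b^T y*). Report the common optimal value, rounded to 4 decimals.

The standard primal-dual pair for 'max c^T x s.t. A x <= b, x >= 0' is:
  Dual:  min b^T y  s.t.  A^T y >= c,  y >= 0.

So the dual LP is:
  minimize  6y1 + 11y2 + 34y3 + 8y4
  subject to:
    y1 + 3y3 + 2y4 >= 3
    y2 + 3y3 + 2y4 >= 6
    y1, y2, y3, y4 >= 0

Solving the primal: x* = (0, 4).
  primal value c^T x* = 24.
Solving the dual: y* = (0, 0, 0, 3).
  dual value b^T y* = 24.
Strong duality: c^T x* = b^T y*. Confirmed.

24


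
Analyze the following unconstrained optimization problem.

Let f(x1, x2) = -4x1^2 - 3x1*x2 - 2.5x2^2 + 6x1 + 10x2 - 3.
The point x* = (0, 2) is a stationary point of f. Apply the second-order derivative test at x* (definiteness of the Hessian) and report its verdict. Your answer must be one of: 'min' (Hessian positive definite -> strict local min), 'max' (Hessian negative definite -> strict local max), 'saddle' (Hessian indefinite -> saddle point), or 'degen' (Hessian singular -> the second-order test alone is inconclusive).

Compute the Hessian H = grad^2 f:
  H = [[-8, -3], [-3, -5]]
Verify stationarity: grad f(x*) = H x* + g = (0, 0).
Eigenvalues of H: -9.8541, -3.1459.
Both eigenvalues < 0, so H is negative definite -> x* is a strict local max.

max
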